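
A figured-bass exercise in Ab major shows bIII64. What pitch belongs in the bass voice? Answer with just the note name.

Gb

bIII in Ab major has root Cb; the chord is Cb-Eb-Gb.
The figure 64 means second inversion — the fifth is in the bass.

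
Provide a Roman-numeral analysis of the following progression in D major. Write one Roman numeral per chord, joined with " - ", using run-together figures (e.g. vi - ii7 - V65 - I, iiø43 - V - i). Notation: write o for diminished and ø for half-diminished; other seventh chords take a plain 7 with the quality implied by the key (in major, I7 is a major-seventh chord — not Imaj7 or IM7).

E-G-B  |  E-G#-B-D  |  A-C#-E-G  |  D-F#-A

ii - V7/V - V7 - I

E-G-B has root E, degree 2 in D major, so ii.
E-G#-B-D is the secondary dominant of V (dominant seventh chord on E): V7/V.
A-C#-E-G: dominant seventh chord on A = scale degree 5 → V7.
D-F#-A has root D, degree 1 in D major, so I.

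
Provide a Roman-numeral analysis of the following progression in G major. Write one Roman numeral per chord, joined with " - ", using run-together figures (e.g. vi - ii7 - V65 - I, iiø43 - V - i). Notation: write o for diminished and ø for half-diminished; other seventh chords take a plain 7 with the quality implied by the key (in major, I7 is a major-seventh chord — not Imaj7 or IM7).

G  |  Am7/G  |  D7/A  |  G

I - ii42 - V43 - I

G has root G, degree 1 in G major, so I.
Am7/G: root A is the supertonic; minor seventh chord there is ii42.
D7/A: root D is the dominant; dominant seventh chord there is V43.
G: major triad on G = scale degree 1 → I.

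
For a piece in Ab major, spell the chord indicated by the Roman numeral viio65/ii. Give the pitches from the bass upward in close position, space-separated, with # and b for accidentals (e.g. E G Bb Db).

viio65/ii is a secondary leading-tone chord. The target ii is Bb in Ab major; the applied chord is rooted a semitone below, on A.
Building a fully diminished seventh chord on A gives A-C-Eb-Gb.
The figured bass 65 indicates first inversion, placing the third (C) in the bass: C-Eb-Gb-A.

C Eb Gb A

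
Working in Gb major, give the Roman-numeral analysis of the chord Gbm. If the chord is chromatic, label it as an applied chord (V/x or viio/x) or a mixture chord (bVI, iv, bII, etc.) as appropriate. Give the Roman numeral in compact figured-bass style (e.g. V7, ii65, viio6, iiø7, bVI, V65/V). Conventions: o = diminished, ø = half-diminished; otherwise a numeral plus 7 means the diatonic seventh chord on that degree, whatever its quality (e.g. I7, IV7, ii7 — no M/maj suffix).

The pitches Gb-Bbb-Db form a minor triad rooted on Gb.
Gb is the first degree of Gb major. This is the minor tonic, borrowed from the parallel minor.

i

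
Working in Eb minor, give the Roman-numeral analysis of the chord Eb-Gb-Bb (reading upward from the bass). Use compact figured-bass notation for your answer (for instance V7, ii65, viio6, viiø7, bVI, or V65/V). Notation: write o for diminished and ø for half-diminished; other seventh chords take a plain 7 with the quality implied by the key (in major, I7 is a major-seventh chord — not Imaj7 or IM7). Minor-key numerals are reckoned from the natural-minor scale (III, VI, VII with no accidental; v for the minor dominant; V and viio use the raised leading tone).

Stacked in thirds the chord is Eb-Gb-Bb: a minor triad on Eb.
Eb is scale degree 1 in Eb minor, and a minor triad on that degree is written i.

i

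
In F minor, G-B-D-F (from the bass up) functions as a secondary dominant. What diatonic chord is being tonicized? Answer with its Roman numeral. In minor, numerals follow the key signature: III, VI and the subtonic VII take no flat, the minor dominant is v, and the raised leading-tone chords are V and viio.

V

The chord is a dominant seventh chord on G.
A dominant resolves down a perfect fifth: G → C. In F minor, C is scale degree 5, i.e. V.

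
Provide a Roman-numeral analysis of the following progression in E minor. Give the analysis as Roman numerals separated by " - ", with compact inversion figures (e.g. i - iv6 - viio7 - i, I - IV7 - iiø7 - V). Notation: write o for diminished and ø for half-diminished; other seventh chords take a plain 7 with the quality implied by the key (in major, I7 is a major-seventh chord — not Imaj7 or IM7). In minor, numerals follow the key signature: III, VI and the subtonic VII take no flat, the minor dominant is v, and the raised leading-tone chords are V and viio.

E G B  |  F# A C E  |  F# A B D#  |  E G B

E-G-B: minor triad on E = scale degree 1 → i.
F#-A-C-E: root F# is the supertonic; half-diminished seventh chord there is iiø7.
F#-A-B-D# has root B, degree 5 in E minor, so V43.
E-G-B has root E, degree 1 in E minor, so i.

i - iiø7 - V43 - i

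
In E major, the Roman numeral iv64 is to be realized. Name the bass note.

iv in E major has root A; the chord is A-C-E.
The figure 64 means second inversion — the fifth is in the bass.

E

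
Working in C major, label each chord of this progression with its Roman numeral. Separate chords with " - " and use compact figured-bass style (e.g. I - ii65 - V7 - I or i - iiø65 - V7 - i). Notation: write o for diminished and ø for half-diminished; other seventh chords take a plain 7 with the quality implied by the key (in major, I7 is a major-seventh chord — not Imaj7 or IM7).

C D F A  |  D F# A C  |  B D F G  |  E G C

ii42 - V7/V - V65 - I6

C-D-F-A has root D, degree 2 in C major, so ii42.
D-F#-A-C is the secondary dominant of V (dominant seventh chord on D): V7/V.
B-D-F-G: dominant seventh chord on G = scale degree 5 → V65.
E-G-C has root C, degree 1 in C major, so I6.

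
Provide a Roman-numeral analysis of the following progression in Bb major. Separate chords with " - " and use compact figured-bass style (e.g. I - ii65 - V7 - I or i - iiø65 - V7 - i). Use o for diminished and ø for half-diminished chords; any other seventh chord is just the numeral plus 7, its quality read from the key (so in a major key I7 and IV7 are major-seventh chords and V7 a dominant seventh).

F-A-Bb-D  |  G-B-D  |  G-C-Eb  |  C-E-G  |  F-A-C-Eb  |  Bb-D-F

I43 - V/ii - ii64 - V/V - V7 - I

F-A-Bb-D has root Bb, degree 1 in Bb major, so I43.
G-B-D: a major triad on G, the applied dominant of ii → V/ii.
G-C-Eb has root C, degree 2 in Bb major, so ii64.
C-E-G: a major triad on C, the applied dominant of V → V/V.
F-A-C-Eb: dominant seventh chord on F = scale degree 5 → V7.
Bb-D-F: major triad on Bb = scale degree 1 → I.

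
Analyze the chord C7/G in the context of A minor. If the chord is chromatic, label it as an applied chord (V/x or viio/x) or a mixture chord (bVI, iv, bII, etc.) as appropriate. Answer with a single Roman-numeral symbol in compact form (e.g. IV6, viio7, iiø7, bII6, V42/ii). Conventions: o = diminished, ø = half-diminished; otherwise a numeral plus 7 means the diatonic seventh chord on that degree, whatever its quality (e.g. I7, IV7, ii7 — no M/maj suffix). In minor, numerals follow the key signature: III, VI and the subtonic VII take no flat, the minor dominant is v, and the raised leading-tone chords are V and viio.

V43/VI

The pitches C-E-G-Bb form a dominant seventh chord rooted on C.
C is not a diatonic chord root with this quality in A minor, but it lies a perfect fifth above F (VI), so the chord functions as an applied dominant of VI.
With G in the bass the chord is in second inversion, so the figured bass is 43.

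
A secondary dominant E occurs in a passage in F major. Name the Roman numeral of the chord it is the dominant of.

The chord is a major triad on E.
A dominant resolves down a perfect fifth: E → A. In F major, A is scale degree 3, i.e. iii.

iii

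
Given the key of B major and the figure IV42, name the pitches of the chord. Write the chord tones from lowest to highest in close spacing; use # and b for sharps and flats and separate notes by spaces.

D# E G# B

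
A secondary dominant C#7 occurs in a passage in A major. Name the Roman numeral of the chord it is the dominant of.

vi

The chord is a dominant seventh chord on C#.
A dominant resolves down a perfect fifth: C# → F#. In A major, F# is scale degree 6, i.e. vi.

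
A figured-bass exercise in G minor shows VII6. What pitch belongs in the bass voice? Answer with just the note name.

VII in G minor has root F; the chord is F-A-C.
The figure 6 means first inversion — the third is in the bass.

A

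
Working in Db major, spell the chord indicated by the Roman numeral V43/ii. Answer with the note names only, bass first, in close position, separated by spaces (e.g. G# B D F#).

V43/ii is a secondary dominant — the dominant seventh of ii. ii in Db major is Eb, so the applied chord's root is Bb, a perfect fifth above.
Building a dominant seventh chord on Bb gives Bb-D-F-Ab.
The figured bass 43 indicates second inversion, placing the fifth (F) in the bass: F-Ab-Bb-D.

F Ab Bb D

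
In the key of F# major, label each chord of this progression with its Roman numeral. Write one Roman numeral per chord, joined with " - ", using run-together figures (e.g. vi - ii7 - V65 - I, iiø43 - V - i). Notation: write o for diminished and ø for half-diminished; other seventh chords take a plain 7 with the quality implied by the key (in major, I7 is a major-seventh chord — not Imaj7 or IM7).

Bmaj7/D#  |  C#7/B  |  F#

Bmaj7/D#: major seventh chord on B = scale degree 4 → IV65.
C#7/B has root C#, degree 5 in F# major, so V42.
F#: major triad on F# = scale degree 1 → I.

IV65 - V42 - I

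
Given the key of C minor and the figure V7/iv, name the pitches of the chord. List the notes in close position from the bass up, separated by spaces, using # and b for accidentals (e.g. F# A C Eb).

C E G Bb

V7/iv is a secondary dominant — the dominant seventh of iv. iv in C minor is F, so the applied chord's root is C, a perfect fifth above.
Building a dominant seventh chord on C gives C-E-G-Bb.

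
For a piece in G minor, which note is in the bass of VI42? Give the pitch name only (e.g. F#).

VI in G minor has root Eb; the chord is Eb-G-Bb-D.
The figure 42 means third inversion — the seventh is in the bass.

D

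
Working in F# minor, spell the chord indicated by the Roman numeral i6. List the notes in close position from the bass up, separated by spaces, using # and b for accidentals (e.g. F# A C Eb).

A C# F#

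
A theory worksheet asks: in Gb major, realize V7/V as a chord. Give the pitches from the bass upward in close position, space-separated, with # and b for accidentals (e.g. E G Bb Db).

Ab C Eb Gb

The slash means an applied dominant: we want the dominant of V. In Gb major, V is Db major, and its dominant is built on Ab.
Building a dominant seventh chord on Ab gives Ab-C-Eb-Gb.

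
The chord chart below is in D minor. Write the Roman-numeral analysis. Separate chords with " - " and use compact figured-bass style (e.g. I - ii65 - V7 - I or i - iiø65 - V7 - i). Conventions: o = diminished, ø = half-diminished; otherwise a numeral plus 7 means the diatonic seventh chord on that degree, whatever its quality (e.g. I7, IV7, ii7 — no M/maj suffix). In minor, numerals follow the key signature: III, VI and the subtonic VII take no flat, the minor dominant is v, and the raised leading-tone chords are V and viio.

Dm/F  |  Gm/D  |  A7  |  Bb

Dm/F: root D is the tonic; minor triad there is i6.
Gm/D: root G is the subdominant; minor triad there is iv64.
A7 has root A, degree 5 in D minor, so V7.
Bb has root Bb, degree 6 in D minor, so VI.

i6 - iv64 - V7 - VI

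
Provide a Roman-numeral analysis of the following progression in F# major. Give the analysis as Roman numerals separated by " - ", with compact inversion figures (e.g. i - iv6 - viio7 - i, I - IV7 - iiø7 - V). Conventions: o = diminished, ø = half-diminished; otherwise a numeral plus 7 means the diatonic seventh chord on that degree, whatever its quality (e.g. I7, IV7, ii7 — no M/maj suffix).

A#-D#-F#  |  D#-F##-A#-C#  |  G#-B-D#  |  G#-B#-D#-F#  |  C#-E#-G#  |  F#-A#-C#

A#-D#-F#: root D# is the submediant; minor triad there is vi64.
D#-F##-A#-C#: chromatic; D# is V of ii, so V7/ii.
G#-B-D#: root G# is the supertonic; minor triad there is ii.
G#-B#-D#-F#: chromatic; G# is V of V, so V7/V.
C#-E#-G# has root C#, degree 5 in F# major, so V.
F#-A#-C#: root F# is the tonic; major triad there is I.

vi64 - V7/ii - ii - V7/V - V - I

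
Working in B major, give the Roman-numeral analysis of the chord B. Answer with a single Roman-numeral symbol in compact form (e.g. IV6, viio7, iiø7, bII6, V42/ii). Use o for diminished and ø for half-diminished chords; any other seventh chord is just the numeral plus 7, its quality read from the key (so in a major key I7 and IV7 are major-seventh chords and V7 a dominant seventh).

I

The pitches B-D#-F# form a major triad rooted on B.
In B major, B is the tonic; the diatonic major triad there is I.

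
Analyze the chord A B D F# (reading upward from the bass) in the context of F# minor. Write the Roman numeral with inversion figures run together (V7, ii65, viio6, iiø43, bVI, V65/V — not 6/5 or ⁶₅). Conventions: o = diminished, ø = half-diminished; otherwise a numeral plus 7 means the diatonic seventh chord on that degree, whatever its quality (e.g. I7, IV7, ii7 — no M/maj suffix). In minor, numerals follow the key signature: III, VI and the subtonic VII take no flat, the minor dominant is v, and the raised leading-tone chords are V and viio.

iv42

Stacked in thirds the chord is B-D-F#-A: a minor seventh chord on B.
B is scale degree 4 in F# minor, and a minor seventh chord on that degree is written iv7.
With A in the bass the chord is in third inversion, so the figured bass is 42.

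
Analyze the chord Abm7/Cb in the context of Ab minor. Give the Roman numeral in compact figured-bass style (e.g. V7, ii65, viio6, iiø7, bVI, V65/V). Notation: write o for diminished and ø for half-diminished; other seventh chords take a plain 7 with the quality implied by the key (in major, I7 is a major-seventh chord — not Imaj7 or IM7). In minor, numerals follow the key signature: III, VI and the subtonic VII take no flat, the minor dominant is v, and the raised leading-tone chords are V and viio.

Stacked in thirds the chord is Ab-Cb-Eb-Gb: a minor seventh chord on Ab.
In Ab minor, Ab is the tonic; the diatonic minor seventh chord there is i7.
With Cb in the bass the chord is in first inversion, so the figured bass is 65.

i65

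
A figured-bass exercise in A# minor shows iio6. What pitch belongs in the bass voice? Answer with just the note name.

iio in A# minor has root B#; the chord is B#-D#-F#.
The figure 6 means first inversion — the third is in the bass.

D#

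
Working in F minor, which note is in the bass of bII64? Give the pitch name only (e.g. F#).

bII in F minor has root Gb; the chord is Gb-Bb-Db.
The figure 64 means second inversion — the fifth is in the bass.

Db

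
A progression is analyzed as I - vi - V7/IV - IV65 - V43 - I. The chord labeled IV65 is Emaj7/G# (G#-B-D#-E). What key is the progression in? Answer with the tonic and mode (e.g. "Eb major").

The anchor chord is a major seventh chord on E, labeled IV65.
Counting down 3 scale steps from E places the tonic on B; a major seventh chord on degree 4 is diatonic only in major.

B major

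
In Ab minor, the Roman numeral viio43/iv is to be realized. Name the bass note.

The applied chord viio43/iv is rooted on C: C-Eb-Gb-Bbb.
The figure 43 means second inversion — the fifth is in the bass.

Gb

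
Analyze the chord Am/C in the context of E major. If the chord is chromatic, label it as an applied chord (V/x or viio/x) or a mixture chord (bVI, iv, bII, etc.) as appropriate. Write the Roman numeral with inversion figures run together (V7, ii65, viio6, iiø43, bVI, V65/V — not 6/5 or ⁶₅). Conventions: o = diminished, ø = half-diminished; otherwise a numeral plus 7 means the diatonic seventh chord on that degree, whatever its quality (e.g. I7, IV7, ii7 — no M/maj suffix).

iv6

Stacked in thirds the chord is A-C-E: a minor triad on A.
A is the fourth degree of E major. This is the minor subdominant, borrowed from the parallel minor.
With C in the bass the chord is in first inversion, so the figured bass is 6.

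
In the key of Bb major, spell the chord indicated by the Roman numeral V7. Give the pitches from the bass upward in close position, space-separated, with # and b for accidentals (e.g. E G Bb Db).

F A C Eb

The numeral's case and figure indicate a dominant seventh chord. In Bb major its root, the fifth degree, is F.
That chord is spelled F-A-C-Eb.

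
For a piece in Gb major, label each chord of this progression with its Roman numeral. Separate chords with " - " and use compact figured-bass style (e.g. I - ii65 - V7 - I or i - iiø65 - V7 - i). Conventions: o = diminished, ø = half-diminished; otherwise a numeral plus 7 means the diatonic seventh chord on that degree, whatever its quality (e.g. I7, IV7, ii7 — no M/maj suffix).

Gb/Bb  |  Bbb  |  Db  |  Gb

I6 - bIII - V - I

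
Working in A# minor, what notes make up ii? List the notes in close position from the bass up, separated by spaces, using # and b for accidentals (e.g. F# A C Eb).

B# D# F##

ii is the minor supertonic, borrowed from the parallel major (the Dorian ii). In A# minor that root is B#.
So the chord is B#-D#-F##.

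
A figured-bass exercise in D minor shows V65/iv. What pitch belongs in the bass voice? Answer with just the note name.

F#

The applied chord V65/iv is rooted on D: D-F#-A-C.
The figure 65 means first inversion — the third is in the bass.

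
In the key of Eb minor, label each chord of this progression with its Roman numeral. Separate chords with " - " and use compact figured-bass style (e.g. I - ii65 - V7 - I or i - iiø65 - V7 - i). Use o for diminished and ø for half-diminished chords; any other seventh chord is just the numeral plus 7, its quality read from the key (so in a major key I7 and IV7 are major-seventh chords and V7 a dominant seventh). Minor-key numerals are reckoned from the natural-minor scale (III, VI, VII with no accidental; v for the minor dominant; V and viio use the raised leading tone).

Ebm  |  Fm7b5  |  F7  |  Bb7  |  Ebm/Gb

Ebm: minor triad on Eb = scale degree 1 → i.
Fm7b5 has root F, degree 2 in Eb minor, so iiø7.
F7 is the secondary dominant of V (dominant seventh chord on F): V7/V.
Bb7: root Bb is the dominant; dominant seventh chord there is V7.
Ebm/Gb has root Eb, degree 1 in Eb minor, so i6.

i - iiø7 - V7/V - V7 - i6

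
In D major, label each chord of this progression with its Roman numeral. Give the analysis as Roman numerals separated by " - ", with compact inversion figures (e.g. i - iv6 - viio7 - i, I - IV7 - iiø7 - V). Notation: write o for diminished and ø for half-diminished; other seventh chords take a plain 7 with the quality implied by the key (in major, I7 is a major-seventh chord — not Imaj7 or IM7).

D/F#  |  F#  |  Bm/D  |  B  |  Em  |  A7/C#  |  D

I6 - V/vi - vi6 - V/ii - ii - V65 - I

D/F# has root D, degree 1 in D major, so I6.
F#: chromatic; F# is V of vi, so V/vi.
Bm/D: root B is the submediant; minor triad there is vi6.
B is the secondary dominant of ii (major triad on B): V/ii.
Em has root E, degree 2 in D major, so ii.
A7/C#: root A is the dominant; dominant seventh chord there is V65.
D: root D is the tonic; major triad there is I.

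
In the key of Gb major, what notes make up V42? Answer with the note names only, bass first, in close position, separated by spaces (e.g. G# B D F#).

In Gb major, the fifth degree is Db, and the diatonic chord built there is a dominant seventh chord.
That chord is spelled Db-F-Ab-Cb.
The figured bass 42 indicates third inversion, placing the seventh (Cb) in the bass: Cb-Db-F-Ab.

Cb Db F Ab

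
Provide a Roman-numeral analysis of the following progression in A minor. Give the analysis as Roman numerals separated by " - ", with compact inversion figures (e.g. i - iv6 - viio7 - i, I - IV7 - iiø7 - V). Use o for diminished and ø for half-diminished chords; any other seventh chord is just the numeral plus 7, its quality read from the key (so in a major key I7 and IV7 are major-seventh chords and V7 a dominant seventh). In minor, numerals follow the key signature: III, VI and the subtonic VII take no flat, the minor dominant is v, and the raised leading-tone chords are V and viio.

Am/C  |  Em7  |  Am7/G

Am/C has root A, degree 1 in A minor, so i6.
Em7 has root E, degree 5 in A minor, so v7.
Am7/G: root A is the tonic; minor seventh chord there is i42.

i6 - v7 - i42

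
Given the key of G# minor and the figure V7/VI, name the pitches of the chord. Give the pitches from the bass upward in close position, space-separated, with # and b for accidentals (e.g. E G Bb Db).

B D# F# A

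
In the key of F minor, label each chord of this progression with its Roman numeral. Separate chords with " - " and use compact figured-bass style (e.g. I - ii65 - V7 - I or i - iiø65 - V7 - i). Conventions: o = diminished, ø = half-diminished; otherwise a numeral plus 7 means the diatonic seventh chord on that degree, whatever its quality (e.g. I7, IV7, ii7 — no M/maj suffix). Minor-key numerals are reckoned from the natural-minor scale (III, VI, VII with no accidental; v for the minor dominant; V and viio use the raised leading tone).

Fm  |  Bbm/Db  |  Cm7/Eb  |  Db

Fm has root F, degree 1 in F minor, so i.
Bbm/Db has root Bb, degree 4 in F minor, so iv6.
Cm7/Eb: minor seventh chord on C = scale degree 5 → v65.
Db has root Db, degree 6 in F minor, so VI.

i - iv6 - v65 - VI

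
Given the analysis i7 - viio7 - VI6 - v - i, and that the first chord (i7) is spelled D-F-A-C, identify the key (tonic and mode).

D minor

i7 is given as D-F-A-C — a minor seventh chord with root D.
If D is scale degree 1 and the mode makes that degree carry a minor seventh chord, the tonic is D and the mode is minor.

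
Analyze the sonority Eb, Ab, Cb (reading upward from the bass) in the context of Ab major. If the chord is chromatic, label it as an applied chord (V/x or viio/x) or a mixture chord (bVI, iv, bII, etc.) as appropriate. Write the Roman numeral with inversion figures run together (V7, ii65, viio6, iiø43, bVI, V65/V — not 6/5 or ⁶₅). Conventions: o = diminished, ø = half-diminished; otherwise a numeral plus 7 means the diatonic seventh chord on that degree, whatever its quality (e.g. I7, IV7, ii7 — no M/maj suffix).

i64

The pitches Ab-Cb-Eb form a minor triad rooted on Ab.
Ab is the first degree of Ab major. This is the minor tonic, borrowed from the parallel minor.
With Eb in the bass the chord is in second inversion, so the figured bass is 64.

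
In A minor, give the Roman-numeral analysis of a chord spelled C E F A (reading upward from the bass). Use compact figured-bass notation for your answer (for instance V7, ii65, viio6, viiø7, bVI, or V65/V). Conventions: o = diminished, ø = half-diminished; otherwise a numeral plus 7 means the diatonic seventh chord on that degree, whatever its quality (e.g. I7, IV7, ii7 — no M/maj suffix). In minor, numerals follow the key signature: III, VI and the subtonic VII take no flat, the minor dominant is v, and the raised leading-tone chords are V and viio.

VI43

The pitches F-A-C-E form a major seventh chord rooted on F.
In A minor, F is the submediant; the diatonic major seventh chord there is VI7.
With C in the bass the chord is in second inversion, so the figured bass is 43.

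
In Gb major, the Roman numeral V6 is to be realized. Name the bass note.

F

V in Gb major has root Db; the chord is Db-F-Ab.
The figure 6 means first inversion — the third is in the bass.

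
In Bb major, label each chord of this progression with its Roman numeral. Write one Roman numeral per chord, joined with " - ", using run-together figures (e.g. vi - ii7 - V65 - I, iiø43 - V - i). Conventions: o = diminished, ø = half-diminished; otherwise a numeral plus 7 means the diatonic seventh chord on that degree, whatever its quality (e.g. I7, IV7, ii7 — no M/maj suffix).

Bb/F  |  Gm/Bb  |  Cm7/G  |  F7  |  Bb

I64 - vi6 - ii43 - V7 - I

Bb/F: major triad on Bb = scale degree 1 → I64.
Gm/Bb has root G, degree 6 in Bb major, so vi6.
Cm7/G has root C, degree 2 in Bb major, so ii43.
F7 has root F, degree 5 in Bb major, so V7.
Bb: root Bb is the tonic; major triad there is I.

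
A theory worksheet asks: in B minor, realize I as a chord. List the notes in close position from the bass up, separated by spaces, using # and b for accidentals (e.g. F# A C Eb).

B D# F#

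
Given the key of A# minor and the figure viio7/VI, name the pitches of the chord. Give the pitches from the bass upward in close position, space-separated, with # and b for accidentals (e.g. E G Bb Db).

E# G# B D

The slash marks an applied leading-tone chord: viio of VI. In A# minor, VI is F#, so the leading tone to it is E#, a half step below.
Building a fully diminished seventh chord on E# gives E#-G#-B-D.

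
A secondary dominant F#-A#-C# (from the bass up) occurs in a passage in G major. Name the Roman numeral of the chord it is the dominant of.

The chord is a major triad on F#.
A dominant resolves down a perfect fifth: F# → B. In G major, B is scale degree 3, i.e. iii.

iii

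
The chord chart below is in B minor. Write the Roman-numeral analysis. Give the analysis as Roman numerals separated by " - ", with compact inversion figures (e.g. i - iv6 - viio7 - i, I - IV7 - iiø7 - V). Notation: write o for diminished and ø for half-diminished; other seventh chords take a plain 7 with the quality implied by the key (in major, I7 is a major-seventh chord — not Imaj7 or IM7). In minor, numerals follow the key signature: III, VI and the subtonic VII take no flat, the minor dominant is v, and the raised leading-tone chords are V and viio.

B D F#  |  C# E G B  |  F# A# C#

B-D-F#: minor triad on B = scale degree 1 → i.
C#-E-G-B: root C# is the supertonic; half-diminished seventh chord there is iiø7.
F#-A#-C# has root F#, degree 5 in B minor, so V.

i - iiø7 - V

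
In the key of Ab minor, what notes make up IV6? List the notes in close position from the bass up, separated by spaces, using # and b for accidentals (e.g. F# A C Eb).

F Ab Db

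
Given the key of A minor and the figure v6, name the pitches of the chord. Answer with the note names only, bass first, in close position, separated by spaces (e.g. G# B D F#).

G B E

In A minor, the dominant is E, and the diatonic chord built there is a minor triad.
Stacking thirds from E gives E-G-B.
With the 6 figure the chord is in first inversion; from the bass G upward in close position it reads G-B-E.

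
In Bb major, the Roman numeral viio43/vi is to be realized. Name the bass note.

C

The applied chord viio43/vi is rooted on F#: F#-A-C-Eb.
The figure 43 means second inversion — the fifth is in the bass.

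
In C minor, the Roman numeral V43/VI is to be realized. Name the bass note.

The applied chord V43/VI is rooted on Eb: Eb-G-Bb-Db.
The figure 43 means second inversion — the fifth is in the bass.

Bb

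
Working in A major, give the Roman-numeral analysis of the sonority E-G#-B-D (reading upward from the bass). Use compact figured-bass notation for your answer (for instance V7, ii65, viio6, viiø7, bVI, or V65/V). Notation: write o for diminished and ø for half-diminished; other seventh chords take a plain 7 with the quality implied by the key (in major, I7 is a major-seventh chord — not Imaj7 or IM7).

V7

The pitches E-G#-B-D form a dominant seventh chord rooted on E.
E is scale degree 5 in A major, and a dominant seventh chord on that degree is written V7.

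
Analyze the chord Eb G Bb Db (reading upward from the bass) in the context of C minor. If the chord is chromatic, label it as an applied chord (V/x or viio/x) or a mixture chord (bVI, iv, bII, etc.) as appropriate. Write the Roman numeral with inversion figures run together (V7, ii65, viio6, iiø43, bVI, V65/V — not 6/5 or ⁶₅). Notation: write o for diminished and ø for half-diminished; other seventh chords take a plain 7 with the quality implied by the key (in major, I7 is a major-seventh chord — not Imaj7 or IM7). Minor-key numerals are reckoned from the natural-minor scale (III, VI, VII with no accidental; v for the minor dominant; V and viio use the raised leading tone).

The pitches Eb-G-Bb-Db form a dominant seventh chord rooted on Eb.
Eb is not a diatonic chord root with this quality in C minor, but it lies a perfect fifth above Ab (VI), so the chord functions as an applied dominant of VI.

V7/VI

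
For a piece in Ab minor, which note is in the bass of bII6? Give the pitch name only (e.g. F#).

bII in Ab minor has root Bbb; the chord is Bbb-Db-Fb.
The figure 6 means first inversion — the third is in the bass.

Db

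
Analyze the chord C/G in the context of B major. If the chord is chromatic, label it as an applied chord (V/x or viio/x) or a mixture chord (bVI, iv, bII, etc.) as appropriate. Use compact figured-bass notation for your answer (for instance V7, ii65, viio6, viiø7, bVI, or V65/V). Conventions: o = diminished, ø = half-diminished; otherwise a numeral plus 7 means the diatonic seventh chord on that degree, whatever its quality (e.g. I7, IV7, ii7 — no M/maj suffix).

Stacked in thirds the chord is C-E-G: a major triad on C.
C is the lowered second degree of B major (diatonic 2 would be C#). This is the Neapolitan chord — a major triad on the lowered second degree.
With G in the bass the chord is in second inversion, so the figured bass is 64.

bII64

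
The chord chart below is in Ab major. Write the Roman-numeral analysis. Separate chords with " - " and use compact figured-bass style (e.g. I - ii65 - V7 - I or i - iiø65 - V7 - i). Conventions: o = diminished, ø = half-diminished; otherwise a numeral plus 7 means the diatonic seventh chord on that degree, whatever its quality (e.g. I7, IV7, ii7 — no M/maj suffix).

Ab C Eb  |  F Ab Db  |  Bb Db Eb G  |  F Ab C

Ab-C-Eb has root Ab, degree 1 in Ab major, so I.
F-Ab-Db has root Db, degree 4 in Ab major, so IV6.
Bb-Db-Eb-G has root Eb, degree 5 in Ab major, so V43.
F-Ab-C: minor triad on F = scale degree 6 → vi.

I - IV6 - V43 - vi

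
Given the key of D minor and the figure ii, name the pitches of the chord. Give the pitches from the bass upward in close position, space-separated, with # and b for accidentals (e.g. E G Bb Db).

ii is the minor supertonic, borrowed from the parallel major (the Dorian ii). In D minor that root is E.
So the chord is E-G-B.

E G B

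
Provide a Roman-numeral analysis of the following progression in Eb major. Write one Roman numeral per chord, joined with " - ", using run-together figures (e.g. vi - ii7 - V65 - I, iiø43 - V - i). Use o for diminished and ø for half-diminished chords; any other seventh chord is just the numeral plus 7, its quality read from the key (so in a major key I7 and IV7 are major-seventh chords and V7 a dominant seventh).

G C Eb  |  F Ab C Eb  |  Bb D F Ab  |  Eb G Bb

G-C-Eb has root C, degree 6 in Eb major, so vi64.
F-Ab-C-Eb has root F, degree 2 in Eb major, so ii7.
Bb-D-F-Ab has root Bb, degree 5 in Eb major, so V7.
Eb-G-Bb has root Eb, degree 1 in Eb major, so I.

vi64 - ii7 - V7 - I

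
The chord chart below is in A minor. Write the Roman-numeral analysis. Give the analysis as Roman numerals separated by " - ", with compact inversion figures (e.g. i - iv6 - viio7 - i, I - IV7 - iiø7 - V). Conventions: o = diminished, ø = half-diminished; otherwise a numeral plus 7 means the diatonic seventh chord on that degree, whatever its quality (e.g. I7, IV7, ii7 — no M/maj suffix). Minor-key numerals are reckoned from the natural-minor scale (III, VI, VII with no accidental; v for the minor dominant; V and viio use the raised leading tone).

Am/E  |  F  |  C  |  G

i64 - VI - III - VII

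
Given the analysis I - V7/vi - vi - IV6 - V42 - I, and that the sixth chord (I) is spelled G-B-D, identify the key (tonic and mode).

G major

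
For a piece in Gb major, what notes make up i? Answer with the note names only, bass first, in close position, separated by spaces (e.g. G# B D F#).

Gb Bbb Db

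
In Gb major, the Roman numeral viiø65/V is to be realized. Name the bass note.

Eb

The applied chord viiø65/V is rooted on C: C-Eb-Gb-Bb.
The figure 65 means first inversion — the third is in the bass.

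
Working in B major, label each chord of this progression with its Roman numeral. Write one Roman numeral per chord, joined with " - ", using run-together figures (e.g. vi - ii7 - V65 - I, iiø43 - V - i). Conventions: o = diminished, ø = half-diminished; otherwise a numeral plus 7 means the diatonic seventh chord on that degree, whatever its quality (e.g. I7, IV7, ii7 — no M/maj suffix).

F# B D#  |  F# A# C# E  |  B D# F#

I64 - V7 - I

F#-B-D#: major triad on B = scale degree 1 → I64.
F#-A#-C#-E has root F#, degree 5 in B major, so V7.
B-D#-F#: root B is the tonic; major triad there is I.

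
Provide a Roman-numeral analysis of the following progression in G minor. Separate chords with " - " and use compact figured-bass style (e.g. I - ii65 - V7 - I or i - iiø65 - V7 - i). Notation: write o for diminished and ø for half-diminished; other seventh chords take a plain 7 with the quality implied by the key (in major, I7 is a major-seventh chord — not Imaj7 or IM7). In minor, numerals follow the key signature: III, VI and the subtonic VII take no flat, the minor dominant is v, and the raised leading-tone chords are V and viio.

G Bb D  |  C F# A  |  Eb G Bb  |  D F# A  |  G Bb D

G-Bb-D: root G is the tonic; minor triad there is i.
C-F#-A: root F# is the leading tone; diminished triad there is viio64.
Eb-G-Bb: root Eb is the submediant; major triad there is VI.
D-F#-A: root D is the dominant; major triad there is V.
G-Bb-D: minor triad on G = scale degree 1 → i.

i - viio64 - VI - V - i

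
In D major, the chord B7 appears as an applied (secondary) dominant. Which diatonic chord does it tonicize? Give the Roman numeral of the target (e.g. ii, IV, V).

ii

The chord is a dominant seventh chord on B.
A dominant resolves down a perfect fifth: B → E. In D major, E is scale degree 2, i.e. ii.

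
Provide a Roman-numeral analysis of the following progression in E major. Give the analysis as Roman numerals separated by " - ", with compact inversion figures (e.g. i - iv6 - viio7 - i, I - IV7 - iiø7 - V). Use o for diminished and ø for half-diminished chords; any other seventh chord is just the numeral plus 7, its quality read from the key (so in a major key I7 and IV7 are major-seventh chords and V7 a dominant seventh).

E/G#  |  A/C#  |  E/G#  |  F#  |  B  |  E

I6 - IV6 - I6 - V/V - V - I

E/G# has root E, degree 1 in E major, so I6.
A/C#: major triad on A = scale degree 4 → IV6.
E/G#: root E is the tonic; major triad there is I6.
F#: chromatic; F# is V of V, so V/V.
B has root B, degree 5 in E major, so V.
E: root E is the tonic; major triad there is I.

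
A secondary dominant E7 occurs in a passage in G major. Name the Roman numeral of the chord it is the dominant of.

ii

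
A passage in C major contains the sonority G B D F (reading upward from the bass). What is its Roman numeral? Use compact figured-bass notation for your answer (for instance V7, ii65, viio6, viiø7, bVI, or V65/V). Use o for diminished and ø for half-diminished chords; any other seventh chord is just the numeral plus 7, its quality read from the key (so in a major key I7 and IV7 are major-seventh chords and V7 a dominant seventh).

V7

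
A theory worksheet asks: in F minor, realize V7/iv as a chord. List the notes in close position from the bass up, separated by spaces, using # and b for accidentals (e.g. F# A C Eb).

F A C Eb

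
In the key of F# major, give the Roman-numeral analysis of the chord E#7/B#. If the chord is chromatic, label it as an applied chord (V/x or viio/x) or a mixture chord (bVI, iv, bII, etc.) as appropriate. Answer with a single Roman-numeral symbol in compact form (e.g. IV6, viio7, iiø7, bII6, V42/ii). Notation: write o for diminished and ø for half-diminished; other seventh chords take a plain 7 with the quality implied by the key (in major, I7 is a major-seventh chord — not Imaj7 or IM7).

V43/iii

The pitches E#-G##-B#-D# form a dominant seventh chord rooted on E#.
E# is not a diatonic chord root with this quality in F# major, but it lies a perfect fifth above A# (iii), so the chord functions as an applied dominant of iii.
With B# in the bass the chord is in second inversion, so the figured bass is 43.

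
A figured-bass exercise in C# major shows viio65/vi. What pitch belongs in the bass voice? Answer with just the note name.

The applied chord viio65/vi is rooted on G##: G##-B#-D#-F#.
The figure 65 means first inversion — the third is in the bass.

B#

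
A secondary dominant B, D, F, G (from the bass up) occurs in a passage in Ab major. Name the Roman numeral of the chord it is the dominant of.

The chord is a dominant seventh chord on G.
A dominant resolves down a perfect fifth: G → C. In Ab major, C is scale degree 3, i.e. iii.

iii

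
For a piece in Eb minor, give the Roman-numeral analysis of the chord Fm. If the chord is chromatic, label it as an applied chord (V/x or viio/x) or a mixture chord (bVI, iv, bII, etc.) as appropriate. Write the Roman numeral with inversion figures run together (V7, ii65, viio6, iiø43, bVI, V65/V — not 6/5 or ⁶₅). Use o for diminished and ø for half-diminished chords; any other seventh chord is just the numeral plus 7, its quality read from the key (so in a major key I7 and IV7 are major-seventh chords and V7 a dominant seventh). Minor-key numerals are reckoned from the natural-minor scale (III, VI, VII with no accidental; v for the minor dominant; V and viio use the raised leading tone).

ii

Stacked in thirds the chord is F-Ab-C: a minor triad on F.
F is the second degree of Eb minor. This is the minor supertonic, borrowed from the parallel major (the Dorian ii).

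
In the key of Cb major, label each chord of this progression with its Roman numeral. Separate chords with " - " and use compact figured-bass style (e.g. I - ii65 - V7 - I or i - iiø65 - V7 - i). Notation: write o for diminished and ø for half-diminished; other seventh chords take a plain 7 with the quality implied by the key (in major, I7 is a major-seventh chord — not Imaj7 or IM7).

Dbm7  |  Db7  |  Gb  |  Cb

ii7 - V7/V - V - I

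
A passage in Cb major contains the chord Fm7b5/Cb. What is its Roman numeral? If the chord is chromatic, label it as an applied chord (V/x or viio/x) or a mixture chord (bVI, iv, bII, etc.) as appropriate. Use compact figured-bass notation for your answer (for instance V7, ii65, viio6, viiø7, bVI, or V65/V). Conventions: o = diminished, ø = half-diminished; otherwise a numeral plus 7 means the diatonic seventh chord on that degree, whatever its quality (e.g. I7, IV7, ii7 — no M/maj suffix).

viiø43/V

Stacked in thirds the chord is F-Ab-Cb-Eb: a half-diminished seventh chord on F.
F sits a half step below Gb (V in Cb major); a diminished chord there is the applied leading-tone chord of V.
With Cb in the bass the chord is in second inversion, so the figured bass is 43.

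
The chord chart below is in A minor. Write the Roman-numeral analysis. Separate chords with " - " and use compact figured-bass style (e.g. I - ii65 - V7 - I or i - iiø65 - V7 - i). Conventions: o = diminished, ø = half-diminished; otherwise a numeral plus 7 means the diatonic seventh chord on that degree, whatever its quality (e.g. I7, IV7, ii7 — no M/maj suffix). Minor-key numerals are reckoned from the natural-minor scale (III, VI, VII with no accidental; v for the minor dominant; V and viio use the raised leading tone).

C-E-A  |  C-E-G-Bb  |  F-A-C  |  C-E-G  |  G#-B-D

i6 - V7/VI - VI - III - viio

C-E-A: root A is the tonic; minor triad there is i6.
C-E-G-Bb is the secondary dominant of VI (dominant seventh chord on C): V7/VI.
F-A-C has root F, degree 6 in A minor, so VI.
C-E-G: major triad on C = scale degree 3 → III.
G#-B-D: root G# is the leading tone; diminished triad there is viio.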